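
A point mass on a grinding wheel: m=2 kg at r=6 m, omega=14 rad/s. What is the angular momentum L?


Given: m = 2 kg, r = 6 m, omega = 14 rad/s
For a point mass: I = m*r^2
I = 2*6^2 = 2*36 = 72
L = I*omega = 72*14
L = 1008 kg*m^2/s

1008 kg*m^2/s


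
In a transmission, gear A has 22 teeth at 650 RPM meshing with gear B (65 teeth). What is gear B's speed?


Given: N1 = 22 teeth, w1 = 650 RPM, N2 = 65 teeth
Using N1*w1 = N2*w2
w2 = N1*w1 / N2
w2 = 22*650 / 65
w2 = 14300 / 65
w2 = 220 RPM

220 RPM


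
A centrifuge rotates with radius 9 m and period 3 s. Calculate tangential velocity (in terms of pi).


Given: radius r = 9 m, period T = 3 s
Using v = 2*pi*r / T
v = 2*pi*9 / 3
v = 18*pi / 3
v = 6*pi m/s

6*pi m/s


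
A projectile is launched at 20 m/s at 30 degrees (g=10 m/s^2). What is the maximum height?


Given: v0 = 20 m/s, theta = 30 deg, g = 10 m/s^2
sin^2(30) = 1/4
Using H = v0^2 * sin^2(theta) / (2*g)
H = 20^2 * 1/4 / (2*10)
H = 400 * 1/4 / 20
H = 100 / 20
H = 5 m

5 m


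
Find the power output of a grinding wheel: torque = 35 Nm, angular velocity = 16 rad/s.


Given: tau = 35 Nm, omega = 16 rad/s
Using P = tau * omega
P = 35 * 16
P = 560 W

560 W


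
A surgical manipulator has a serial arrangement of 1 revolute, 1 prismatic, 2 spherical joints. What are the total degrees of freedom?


Given: serial robot with 1 revolute, 1 prismatic, 2 spherical joints
DOF contribution per joint type: revolute=1, prismatic=1, spherical=3, fixed=0
DOF = 1*1 + 1*1 + 2*3
DOF = 8

8


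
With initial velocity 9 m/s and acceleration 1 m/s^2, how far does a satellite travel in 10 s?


Given: v0 = 9 m/s, a = 1 m/s^2, t = 10 s
Using s = v0*t + (1/2)*a*t^2
s = 9*10 + (1/2)*1*10^2
s = 90 + (1/2)*100
s = 90 + 50
s = 140

140 m


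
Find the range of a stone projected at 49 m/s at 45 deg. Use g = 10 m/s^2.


Given: v0 = 49 m/s, theta = 45 deg, g = 10 m/s^2
sin(2*45) = sin(90) = 1
Using R = v0^2 * sin(2*theta) / g
R = 49^2 * 1 / 10
R = 2401 / 10
R = 2401/10 m

2401/10 m


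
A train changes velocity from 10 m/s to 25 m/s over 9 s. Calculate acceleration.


Given: initial velocity v0 = 10 m/s, final velocity v = 25 m/s, time t = 9 s
Using a = (v - v0) / t
a = (25 - 10) / 9
a = 15 / 9
a = 5/3 m/s^2

5/3 m/s^2


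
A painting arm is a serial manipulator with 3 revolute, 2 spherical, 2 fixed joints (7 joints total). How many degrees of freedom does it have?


Given: serial robot with 3 revolute, 2 spherical, 2 fixed joints
DOF contribution per joint type: revolute=1, prismatic=1, spherical=3, fixed=0
DOF = 3*1 + 2*3 + 2*0
DOF = 9

9


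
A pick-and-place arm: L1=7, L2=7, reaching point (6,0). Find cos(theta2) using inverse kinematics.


Given: L1 = 7, L2 = 7, target (x, y) = (6, 0)
Using cos(theta2) = (x^2 + y^2 - L1^2 - L2^2) / (2*L1*L2)
x^2 + y^2 = 6^2 + 0 = 36
L1^2 + L2^2 = 49 + 49 = 98
Numerator = 36 - 98 = -62
Denominator = 2*7*7 = 98
cos(theta2) = -62/98 = -31/49

-31/49


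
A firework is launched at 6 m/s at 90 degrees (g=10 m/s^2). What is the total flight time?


Given: v0 = 6 m/s, theta = 90 deg, g = 10 m/s^2
sin(90) = 1
Using T = 2*v0*sin(theta) / g
T = 2*6*1 / 10
T = 12 / 10
T = 6/5 s

6/5 s


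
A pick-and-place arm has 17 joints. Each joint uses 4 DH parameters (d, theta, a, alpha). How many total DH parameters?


Given: 17 joints, 4 DH parameters per joint (d, theta, a, alpha)
Total DH parameters = number_of_joints * 4
Total = 17 * 4
Total = 68

68


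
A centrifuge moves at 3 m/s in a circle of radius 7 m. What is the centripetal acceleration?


Given: v = 3 m/s, r = 7 m
Using a_c = v^2 / r
a_c = 3^2 / 7
a_c = 9 / 7
a_c = 9/7 m/s^2

9/7 m/s^2


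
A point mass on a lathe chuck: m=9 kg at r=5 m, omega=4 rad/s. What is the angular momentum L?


Given: m = 9 kg, r = 5 m, omega = 4 rad/s
For a point mass: I = m*r^2
I = 9*5^2 = 9*25 = 225
L = I*omega = 225*4
L = 900 kg*m^2/s

900 kg*m^2/s


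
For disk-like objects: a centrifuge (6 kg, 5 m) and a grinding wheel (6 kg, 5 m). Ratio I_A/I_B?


Given: M1=6 kg, R1=5 m, M2=6 kg, R2=5 m
For a disk: I = (1/2)*M*R^2, so I_A/I_B = (M1*R1^2)/(M2*R2^2)
M1*R1^2 = 6*25 = 150
M2*R2^2 = 6*25 = 150
I_A/I_B = 150/150 = 1

1


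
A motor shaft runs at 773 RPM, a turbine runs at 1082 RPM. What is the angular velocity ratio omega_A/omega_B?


Given: RPM_A = 773, RPM_B = 1082
omega = 2*pi*RPM/60, so omega_A/omega_B = RPM_A / RPM_B
omega_A/omega_B = 773 / 1082
omega_A/omega_B = 773/1082

773/1082


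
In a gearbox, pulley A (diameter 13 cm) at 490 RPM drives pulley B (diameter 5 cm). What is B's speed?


Given: D1 = 13 cm, w1 = 490 RPM, D2 = 5 cm
Using D1*w1 = D2*w2
w2 = D1*w1 / D2
w2 = 13*490 / 5
w2 = 6370 / 5
w2 = 1274 RPM

1274 RPM


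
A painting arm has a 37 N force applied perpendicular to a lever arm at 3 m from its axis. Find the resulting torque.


Given: F = 37 N, r = 3 m, angle = 90 deg (perpendicular)
Using tau = F * r * sin(90)
sin(90) = 1
tau = 37 * 3 * 1
tau = 111 Nm

111 Nm


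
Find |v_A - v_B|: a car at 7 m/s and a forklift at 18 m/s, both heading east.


Given: v_A = 7 m/s east, v_B = 18 m/s east
Both move in the same direction; relative speed = |v_A - v_B|
|7 - 18| = |-11|
= 11 m/s

11 m/s


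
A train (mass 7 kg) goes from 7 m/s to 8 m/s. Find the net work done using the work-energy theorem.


Given: m = 7 kg, v0 = 7 m/s, v = 8 m/s
Using W = (1/2)*m*(v^2 - v0^2)
v^2 = 8^2 = 64
v0^2 = 7^2 = 49
v^2 - v0^2 = 64 - 49 = 15
W = (1/2)*7*15 = 105/2 J

105/2 J


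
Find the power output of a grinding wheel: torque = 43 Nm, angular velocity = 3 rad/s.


Given: tau = 43 Nm, omega = 3 rad/s
Using P = tau * omega
P = 43 * 3
P = 129 W

129 W


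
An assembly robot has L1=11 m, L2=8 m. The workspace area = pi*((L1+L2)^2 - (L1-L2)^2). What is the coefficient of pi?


Given: L1 = 11, L2 = 8
(L1+L2)^2 = (19)^2 = 361
(L1-L2)^2 = (3)^2 = 9
Difference = 361 - 9 = 352
This equals 4*L1*L2 = 4*11*8 = 352
Workspace area = 352*pi

352


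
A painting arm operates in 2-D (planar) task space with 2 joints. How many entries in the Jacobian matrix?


Given: task space dimension = 2, joints = 2
Jacobian is a 2 x 2 matrix
Total entries = rows * columns
Total = 2 * 2
Total = 4

4


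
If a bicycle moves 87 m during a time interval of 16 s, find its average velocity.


Given: distance d = 87 m, time t = 16 s
Using v = d / t
v = 87 / 16
v = 87/16 m/s

87/16 m/s


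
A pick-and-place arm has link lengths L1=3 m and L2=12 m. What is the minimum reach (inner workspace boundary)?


Given: L1 = 3 m, L2 = 12 m
For a 2-link planar arm, min reach = |L1 - L2| (second link folded back)
Min reach = |3 - 12|
Min reach = 9 m

9 m


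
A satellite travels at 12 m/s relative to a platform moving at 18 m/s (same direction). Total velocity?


Given: object velocity = 12 m/s, platform velocity = 18 m/s (same direction)
Using classical velocity addition: v_total = v_object + v_platform
v_total = 12 + 18
v_total = 30 m/s

30 m/s


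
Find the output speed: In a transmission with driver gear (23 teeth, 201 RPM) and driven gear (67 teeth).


Given: N1 = 23 teeth, w1 = 201 RPM, N2 = 67 teeth
Using N1*w1 = N2*w2
w2 = N1*w1 / N2
w2 = 23*201 / 67
w2 = 4623 / 67
w2 = 69 RPM

69 RPM


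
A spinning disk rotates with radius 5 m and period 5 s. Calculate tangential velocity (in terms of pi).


Given: radius r = 5 m, period T = 5 s
Using v = 2*pi*r / T
v = 2*pi*5 / 5
v = 10*pi / 5
v = 2*pi m/s

2*pi m/s


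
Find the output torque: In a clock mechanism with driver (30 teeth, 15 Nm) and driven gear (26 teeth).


Given: N1 = 30, N2 = 26, T1 = 15 Nm
Using T2/T1 = N2/N1
T2 = T1 * N2 / N1
T2 = 15 * 26 / 30
T2 = 390 / 30
T2 = 13 Nm

13 Nm


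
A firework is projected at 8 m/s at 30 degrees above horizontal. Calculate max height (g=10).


Given: v0 = 8 m/s, theta = 30 deg, g = 10 m/s^2
sin^2(30) = 1/4
Using H = v0^2 * sin^2(theta) / (2*g)
H = 8^2 * 1/4 / (2*10)
H = 64 * 1/4 / 20
H = 16 / 20
H = 4/5 m

4/5 m


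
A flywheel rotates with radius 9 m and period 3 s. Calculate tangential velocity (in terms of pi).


Given: radius r = 9 m, period T = 3 s
Using v = 2*pi*r / T
v = 2*pi*9 / 3
v = 18*pi / 3
v = 6*pi m/s

6*pi m/s


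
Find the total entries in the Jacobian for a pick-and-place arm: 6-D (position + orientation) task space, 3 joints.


Given: task space dimension = 6, joints = 3
Jacobian is a 6 x 3 matrix
Total entries = rows * columns
Total = 6 * 3
Total = 18

18


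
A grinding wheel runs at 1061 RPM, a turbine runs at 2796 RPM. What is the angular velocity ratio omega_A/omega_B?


Given: RPM_A = 1061, RPM_B = 2796
omega = 2*pi*RPM/60, so omega_A/omega_B = RPM_A / RPM_B
omega_A/omega_B = 1061 / 2796
omega_A/omega_B = 1061/2796

1061/2796


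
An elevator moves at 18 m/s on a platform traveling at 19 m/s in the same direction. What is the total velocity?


Given: object velocity = 18 m/s, platform velocity = 19 m/s (same direction)
Using classical velocity addition: v_total = v_object + v_platform
v_total = 18 + 19
v_total = 37 m/s

37 m/s


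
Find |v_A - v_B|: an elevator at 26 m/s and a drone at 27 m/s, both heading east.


Given: v_A = 26 m/s east, v_B = 27 m/s east
Both move in the same direction; relative speed = |v_A - v_B|
|26 - 27| = |-1|
= 1 m/s

1 m/s


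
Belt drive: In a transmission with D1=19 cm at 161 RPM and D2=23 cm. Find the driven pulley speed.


Given: D1 = 19 cm, w1 = 161 RPM, D2 = 23 cm
Using D1*w1 = D2*w2
w2 = D1*w1 / D2
w2 = 19*161 / 23
w2 = 3059 / 23
w2 = 133 RPM

133 RPM


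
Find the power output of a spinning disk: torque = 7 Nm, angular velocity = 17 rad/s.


Given: tau = 7 Nm, omega = 17 rad/s
Using P = tau * omega
P = 7 * 17
P = 119 W

119 W


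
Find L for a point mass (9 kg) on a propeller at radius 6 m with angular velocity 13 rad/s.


Given: m = 9 kg, r = 6 m, omega = 13 rad/s
For a point mass: I = m*r^2
I = 9*6^2 = 9*36 = 324
L = I*omega = 324*13
L = 4212 kg*m^2/s

4212 kg*m^2/s


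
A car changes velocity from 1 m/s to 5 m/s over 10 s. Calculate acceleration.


Given: initial velocity v0 = 1 m/s, final velocity v = 5 m/s, time t = 10 s
Using a = (v - v0) / t
a = (5 - 1) / 10
a = 4 / 10
a = 2/5 m/s^2

2/5 m/s^2


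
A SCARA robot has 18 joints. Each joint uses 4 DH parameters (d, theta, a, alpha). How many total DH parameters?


Given: 18 joints, 4 DH parameters per joint (d, theta, a, alpha)
Total DH parameters = number_of_joints * 4
Total = 18 * 4
Total = 72

72


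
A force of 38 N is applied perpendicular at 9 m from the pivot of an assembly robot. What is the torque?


Given: F = 38 N, r = 9 m, angle = 90 deg (perpendicular)
Using tau = F * r * sin(90)
sin(90) = 1
tau = 38 * 9 * 1
tau = 342 Nm

342 Nm


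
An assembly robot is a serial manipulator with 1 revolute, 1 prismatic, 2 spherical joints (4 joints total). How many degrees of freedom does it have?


Given: serial robot with 1 revolute, 1 prismatic, 2 spherical joints
DOF contribution per joint type: revolute=1, prismatic=1, spherical=3, fixed=0
DOF = 1*1 + 1*1 + 2*3
DOF = 8

8


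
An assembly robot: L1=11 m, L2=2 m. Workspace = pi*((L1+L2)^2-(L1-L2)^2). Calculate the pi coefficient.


Given: L1 = 11, L2 = 2
(L1+L2)^2 = (13)^2 = 169
(L1-L2)^2 = (9)^2 = 81
Difference = 169 - 81 = 88
This equals 4*L1*L2 = 4*11*2 = 88
Workspace area = 88*pi

88


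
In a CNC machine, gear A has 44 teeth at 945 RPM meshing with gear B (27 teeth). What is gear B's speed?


Given: N1 = 44 teeth, w1 = 945 RPM, N2 = 27 teeth
Using N1*w1 = N2*w2
w2 = N1*w1 / N2
w2 = 44*945 / 27
w2 = 41580 / 27
w2 = 1540 RPM

1540 RPM


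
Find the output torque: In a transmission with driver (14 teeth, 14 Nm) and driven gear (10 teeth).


Given: N1 = 14, N2 = 10, T1 = 14 Nm
Using T2/T1 = N2/N1
T2 = T1 * N2 / N1
T2 = 14 * 10 / 14
T2 = 140 / 14
T2 = 10 Nm

10 Nm


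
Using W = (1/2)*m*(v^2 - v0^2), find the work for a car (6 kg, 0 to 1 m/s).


Given: m = 6 kg, v0 = 0 m/s, v = 1 m/s
Using W = (1/2)*m*(v^2 - v0^2)
v^2 = 1^2 = 1
v0^2 = 0^2 = 0
v^2 - v0^2 = 1 - 0 = 1
W = (1/2)*6*1 = 3 J

3 J


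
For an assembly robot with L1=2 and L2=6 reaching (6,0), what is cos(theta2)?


Given: L1 = 2, L2 = 6, target (x, y) = (6, 0)
Using cos(theta2) = (x^2 + y^2 - L1^2 - L2^2) / (2*L1*L2)
x^2 + y^2 = 6^2 + 0 = 36
L1^2 + L2^2 = 4 + 36 = 40
Numerator = 36 - 40 = -4
Denominator = 2*2*6 = 24
cos(theta2) = -4/24 = -1/6

-1/6


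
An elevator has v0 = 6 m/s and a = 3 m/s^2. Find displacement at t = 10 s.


Given: v0 = 6 m/s, a = 3 m/s^2, t = 10 s
Using s = v0*t + (1/2)*a*t^2
s = 6*10 + (1/2)*3*10^2
s = 60 + (1/2)*300
s = 60 + 150
s = 210

210 m


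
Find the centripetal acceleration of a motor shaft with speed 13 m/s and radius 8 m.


Given: v = 13 m/s, r = 8 m
Using a_c = v^2 / r
a_c = 13^2 / 8
a_c = 169 / 8
a_c = 169/8 m/s^2

169/8 m/s^2


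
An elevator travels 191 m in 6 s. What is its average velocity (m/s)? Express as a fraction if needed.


Given: distance d = 191 m, time t = 6 s
Using v = d / t
v = 191 / 6
v = 191/6 m/s

191/6 m/s


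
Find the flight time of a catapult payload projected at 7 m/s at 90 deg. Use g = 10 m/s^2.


Given: v0 = 7 m/s, theta = 90 deg, g = 10 m/s^2
sin(90) = 1
Using T = 2*v0*sin(theta) / g
T = 2*7*1 / 10
T = 14 / 10
T = 7/5 s

7/5 s


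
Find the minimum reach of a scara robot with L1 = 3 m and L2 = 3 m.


Given: L1 = 3 m, L2 = 3 m
For a 2-link planar arm, min reach = |L1 - L2| (second link folded back)
Min reach = |3 - 3|
Min reach = 0 m

0 m


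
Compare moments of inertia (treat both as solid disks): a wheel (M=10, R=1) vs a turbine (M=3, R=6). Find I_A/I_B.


Given: M1=10 kg, R1=1 m, M2=3 kg, R2=6 m
For a disk: I = (1/2)*M*R^2, so I_A/I_B = (M1*R1^2)/(M2*R2^2)
M1*R1^2 = 10*1 = 10
M2*R2^2 = 3*36 = 108
I_A/I_B = 10/108 = 5/54

5/54


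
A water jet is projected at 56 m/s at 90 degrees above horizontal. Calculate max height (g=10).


Given: v0 = 56 m/s, theta = 90 deg, g = 10 m/s^2
sin^2(90) = 1
Using H = v0^2 * sin^2(theta) / (2*g)
H = 56^2 * 1 / (2*10)
H = 3136 * 1 / 20
H = 3136 / 20
H = 784/5 m

784/5 m


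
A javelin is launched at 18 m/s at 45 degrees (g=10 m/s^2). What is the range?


Given: v0 = 18 m/s, theta = 45 deg, g = 10 m/s^2
sin(2*45) = sin(90) = 1
Using R = v0^2 * sin(2*theta) / g
R = 18^2 * 1 / 10
R = 324 / 10
R = 162/5 m

162/5 m


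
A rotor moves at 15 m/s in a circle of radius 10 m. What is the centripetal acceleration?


Given: v = 15 m/s, r = 10 m
Using a_c = v^2 / r
a_c = 15^2 / 10
a_c = 225 / 10
a_c = 45/2 m/s^2

45/2 m/s^2


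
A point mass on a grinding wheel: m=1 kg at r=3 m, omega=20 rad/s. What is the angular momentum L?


Given: m = 1 kg, r = 3 m, omega = 20 rad/s
For a point mass: I = m*r^2
I = 1*3^2 = 1*9 = 9
L = I*omega = 9*20
L = 180 kg*m^2/s

180 kg*m^2/s


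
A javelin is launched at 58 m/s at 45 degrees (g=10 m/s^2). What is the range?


Given: v0 = 58 m/s, theta = 45 deg, g = 10 m/s^2
sin(2*45) = sin(90) = 1
Using R = v0^2 * sin(2*theta) / g
R = 58^2 * 1 / 10
R = 3364 / 10
R = 1682/5 m

1682/5 m


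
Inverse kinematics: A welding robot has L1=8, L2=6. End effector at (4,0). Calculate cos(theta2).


Given: L1 = 8, L2 = 6, target (x, y) = (4, 0)
Using cos(theta2) = (x^2 + y^2 - L1^2 - L2^2) / (2*L1*L2)
x^2 + y^2 = 4^2 + 0 = 16
L1^2 + L2^2 = 64 + 36 = 100
Numerator = 16 - 100 = -84
Denominator = 2*8*6 = 96
cos(theta2) = -84/96 = -7/8

-7/8


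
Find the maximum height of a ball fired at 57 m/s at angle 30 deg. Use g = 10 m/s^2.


Given: v0 = 57 m/s, theta = 30 deg, g = 10 m/s^2
sin^2(30) = 1/4
Using H = v0^2 * sin^2(theta) / (2*g)
H = 57^2 * 1/4 / (2*10)
H = 3249 * 1/4 / 20
H = 3249/4 / 20
H = 3249/80 m

3249/80 m


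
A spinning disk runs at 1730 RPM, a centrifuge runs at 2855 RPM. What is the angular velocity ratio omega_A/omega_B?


Given: RPM_A = 1730, RPM_B = 2855
omega = 2*pi*RPM/60, so omega_A/omega_B = RPM_A / RPM_B
omega_A/omega_B = 1730 / 2855
omega_A/omega_B = 346/571

346/571


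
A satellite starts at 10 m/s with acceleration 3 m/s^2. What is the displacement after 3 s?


Given: v0 = 10 m/s, a = 3 m/s^2, t = 3 s
Using s = v0*t + (1/2)*a*t^2
s = 10*3 + (1/2)*3*3^2
s = 30 + (1/2)*27
s = 30 + 27/2
s = 87/2

87/2 m


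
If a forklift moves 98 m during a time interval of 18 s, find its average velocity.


Given: distance d = 98 m, time t = 18 s
Using v = d / t
v = 98 / 18
v = 49/9 m/s

49/9 m/s


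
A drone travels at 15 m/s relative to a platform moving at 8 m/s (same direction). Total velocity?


Given: object velocity = 15 m/s, platform velocity = 8 m/s (same direction)
Using classical velocity addition: v_total = v_object + v_platform
v_total = 15 + 8
v_total = 23 m/s

23 m/s


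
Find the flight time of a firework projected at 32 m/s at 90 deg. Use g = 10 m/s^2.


Given: v0 = 32 m/s, theta = 90 deg, g = 10 m/s^2
sin(90) = 1
Using T = 2*v0*sin(theta) / g
T = 2*32*1 / 10
T = 64 / 10
T = 32/5 s

32/5 s


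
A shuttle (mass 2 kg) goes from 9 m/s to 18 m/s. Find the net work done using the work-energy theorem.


Given: m = 2 kg, v0 = 9 m/s, v = 18 m/s
Using W = (1/2)*m*(v^2 - v0^2)
v^2 = 18^2 = 324
v0^2 = 9^2 = 81
v^2 - v0^2 = 324 - 81 = 243
W = (1/2)*2*243 = 243 J

243 J


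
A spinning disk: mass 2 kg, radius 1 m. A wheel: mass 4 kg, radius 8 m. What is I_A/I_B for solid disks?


Given: M1=2 kg, R1=1 m, M2=4 kg, R2=8 m
For a disk: I = (1/2)*M*R^2, so I_A/I_B = (M1*R1^2)/(M2*R2^2)
M1*R1^2 = 2*1 = 2
M2*R2^2 = 4*64 = 256
I_A/I_B = 2/256 = 1/128

1/128


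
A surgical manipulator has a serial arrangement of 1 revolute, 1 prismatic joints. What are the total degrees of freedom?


Given: serial robot with 1 revolute, 1 prismatic joints
DOF contribution per joint type: revolute=1, prismatic=1, spherical=3, fixed=0
DOF = 1*1 + 1*1
DOF = 2

2


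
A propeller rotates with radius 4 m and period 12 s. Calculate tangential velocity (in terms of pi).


Given: radius r = 4 m, period T = 12 s
Using v = 2*pi*r / T
v = 2*pi*4 / 12
v = 8*pi / 12
v = 2/3*pi m/s

2/3*pi m/s


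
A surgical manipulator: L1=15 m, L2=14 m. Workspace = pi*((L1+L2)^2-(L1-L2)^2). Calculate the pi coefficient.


Given: L1 = 15, L2 = 14
(L1+L2)^2 = (29)^2 = 841
(L1-L2)^2 = (1)^2 = 1
Difference = 841 - 1 = 840
This equals 4*L1*L2 = 4*15*14 = 840
Workspace area = 840*pi

840


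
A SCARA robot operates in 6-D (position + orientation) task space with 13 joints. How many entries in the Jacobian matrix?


Given: task space dimension = 6, joints = 13
Jacobian is a 6 x 13 matrix
Total entries = rows * columns
Total = 6 * 13
Total = 78

78


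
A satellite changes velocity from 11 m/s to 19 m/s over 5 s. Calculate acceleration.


Given: initial velocity v0 = 11 m/s, final velocity v = 19 m/s, time t = 5 s
Using a = (v - v0) / t
a = (19 - 11) / 5
a = 8 / 5
a = 8/5 m/s^2

8/5 m/s^2


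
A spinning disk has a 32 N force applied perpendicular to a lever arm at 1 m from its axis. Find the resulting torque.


Given: F = 32 N, r = 1 m, angle = 90 deg (perpendicular)
Using tau = F * r * sin(90)
sin(90) = 1
tau = 32 * 1 * 1
tau = 32 Nm

32 Nm


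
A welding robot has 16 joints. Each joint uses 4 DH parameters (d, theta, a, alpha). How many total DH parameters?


Given: 16 joints, 4 DH parameters per joint (d, theta, a, alpha)
Total DH parameters = number_of_joints * 4
Total = 16 * 4
Total = 64

64


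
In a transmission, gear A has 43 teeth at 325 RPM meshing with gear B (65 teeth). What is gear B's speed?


Given: N1 = 43 teeth, w1 = 325 RPM, N2 = 65 teeth
Using N1*w1 = N2*w2
w2 = N1*w1 / N2
w2 = 43*325 / 65
w2 = 13975 / 65
w2 = 215 RPM

215 RPM


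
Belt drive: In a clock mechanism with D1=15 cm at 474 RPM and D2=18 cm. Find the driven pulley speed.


Given: D1 = 15 cm, w1 = 474 RPM, D2 = 18 cm
Using D1*w1 = D2*w2
w2 = D1*w1 / D2
w2 = 15*474 / 18
w2 = 7110 / 18
w2 = 395 RPM

395 RPM


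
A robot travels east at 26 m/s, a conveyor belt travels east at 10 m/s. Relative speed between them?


Given: v_A = 26 m/s east, v_B = 10 m/s east
Both move in the same direction; relative speed = |v_A - v_B|
|26 - 10| = |16|
= 16 m/s

16 m/s


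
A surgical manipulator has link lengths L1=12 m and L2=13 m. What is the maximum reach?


Given: L1 = 12 m, L2 = 13 m
For a 2-link planar arm, max reach = L1 + L2 (fully extended)
Max reach = 12 + 13
Max reach = 25 m

25 m


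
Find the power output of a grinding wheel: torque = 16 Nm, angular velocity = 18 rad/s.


Given: tau = 16 Nm, omega = 18 rad/s
Using P = tau * omega
P = 16 * 18
P = 288 W

288 W


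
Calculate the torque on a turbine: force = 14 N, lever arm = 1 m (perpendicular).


Given: F = 14 N, r = 1 m, angle = 90 deg (perpendicular)
Using tau = F * r * sin(90)
sin(90) = 1
tau = 14 * 1 * 1
tau = 14 Nm

14 Nm


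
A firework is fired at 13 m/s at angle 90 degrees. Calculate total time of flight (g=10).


Given: v0 = 13 m/s, theta = 90 deg, g = 10 m/s^2
sin(90) = 1
Using T = 2*v0*sin(theta) / g
T = 2*13*1 / 10
T = 26 / 10
T = 13/5 s

13/5 s


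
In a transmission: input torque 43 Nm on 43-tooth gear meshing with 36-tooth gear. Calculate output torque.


Given: N1 = 43, N2 = 36, T1 = 43 Nm
Using T2/T1 = N2/N1
T2 = T1 * N2 / N1
T2 = 43 * 36 / 43
T2 = 1548 / 43
T2 = 36 Nm

36 Nm


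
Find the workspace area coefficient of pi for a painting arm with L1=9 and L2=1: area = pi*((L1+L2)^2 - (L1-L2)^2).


Given: L1 = 9, L2 = 1
(L1+L2)^2 = (10)^2 = 100
(L1-L2)^2 = (8)^2 = 64
Difference = 100 - 64 = 36
This equals 4*L1*L2 = 4*9*1 = 36
Workspace area = 36*pi

36


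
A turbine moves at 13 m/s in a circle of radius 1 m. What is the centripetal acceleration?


Given: v = 13 m/s, r = 1 m
Using a_c = v^2 / r
a_c = 13^2 / 1
a_c = 169 / 1
a_c = 169 m/s^2

169 m/s^2


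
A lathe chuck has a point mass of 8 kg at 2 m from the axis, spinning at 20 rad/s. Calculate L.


Given: m = 8 kg, r = 2 m, omega = 20 rad/s
For a point mass: I = m*r^2
I = 8*2^2 = 8*4 = 32
L = I*omega = 32*20
L = 640 kg*m^2/s

640 kg*m^2/s


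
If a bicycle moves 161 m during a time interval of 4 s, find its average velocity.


Given: distance d = 161 m, time t = 4 s
Using v = d / t
v = 161 / 4
v = 161/4 m/s

161/4 m/s


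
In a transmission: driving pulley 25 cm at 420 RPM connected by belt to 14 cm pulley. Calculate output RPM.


Given: D1 = 25 cm, w1 = 420 RPM, D2 = 14 cm
Using D1*w1 = D2*w2
w2 = D1*w1 / D2
w2 = 25*420 / 14
w2 = 10500 / 14
w2 = 750 RPM

750 RPM


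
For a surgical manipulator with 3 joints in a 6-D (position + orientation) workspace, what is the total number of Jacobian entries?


Given: task space dimension = 6, joints = 3
Jacobian is a 6 x 3 matrix
Total entries = rows * columns
Total = 6 * 3
Total = 18

18


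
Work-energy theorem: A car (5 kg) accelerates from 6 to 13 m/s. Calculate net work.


Given: m = 5 kg, v0 = 6 m/s, v = 13 m/s
Using W = (1/2)*m*(v^2 - v0^2)
v^2 = 13^2 = 169
v0^2 = 6^2 = 36
v^2 - v0^2 = 169 - 36 = 133
W = (1/2)*5*133 = 665/2 J

665/2 J


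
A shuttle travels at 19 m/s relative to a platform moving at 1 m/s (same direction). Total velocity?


Given: object velocity = 19 m/s, platform velocity = 1 m/s (same direction)
Using classical velocity addition: v_total = v_object + v_platform
v_total = 19 + 1
v_total = 20 m/s

20 m/s


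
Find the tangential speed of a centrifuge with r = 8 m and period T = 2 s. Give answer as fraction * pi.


Given: radius r = 8 m, period T = 2 s
Using v = 2*pi*r / T
v = 2*pi*8 / 2
v = 16*pi / 2
v = 8*pi m/s

8*pi m/s


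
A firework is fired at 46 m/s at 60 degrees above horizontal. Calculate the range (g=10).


Given: v0 = 46 m/s, theta = 60 deg, g = 10 m/s^2
sin(2*60) = sin(120) = sqrt(3)/2
Using R = v0^2 * sin(2*theta) / g
R = 46^2 * (sqrt(3)/2) / 10
R = 2116 * sqrt(3) / 20
R = 529/5*sqrt(3) m

529/5*sqrt(3) m


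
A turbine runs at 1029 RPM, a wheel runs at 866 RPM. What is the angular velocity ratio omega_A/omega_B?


Given: RPM_A = 1029, RPM_B = 866
omega = 2*pi*RPM/60, so omega_A/omega_B = RPM_A / RPM_B
omega_A/omega_B = 1029 / 866
omega_A/omega_B = 1029/866

1029/866


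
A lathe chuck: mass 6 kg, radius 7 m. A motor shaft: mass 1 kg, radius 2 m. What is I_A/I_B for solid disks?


Given: M1=6 kg, R1=7 m, M2=1 kg, R2=2 m
For a disk: I = (1/2)*M*R^2, so I_A/I_B = (M1*R1^2)/(M2*R2^2)
M1*R1^2 = 6*49 = 294
M2*R2^2 = 1*4 = 4
I_A/I_B = 294/4 = 147/2

147/2


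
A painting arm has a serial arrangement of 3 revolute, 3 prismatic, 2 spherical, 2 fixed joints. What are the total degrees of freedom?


Given: serial robot with 3 revolute, 3 prismatic, 2 spherical, 2 fixed joints
DOF contribution per joint type: revolute=1, prismatic=1, spherical=3, fixed=0
DOF = 3*1 + 3*1 + 2*3 + 2*0
DOF = 12

12


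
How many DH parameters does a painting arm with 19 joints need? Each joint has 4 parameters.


Given: 19 joints, 4 DH parameters per joint (d, theta, a, alpha)
Total DH parameters = number_of_joints * 4
Total = 19 * 4
Total = 76

76


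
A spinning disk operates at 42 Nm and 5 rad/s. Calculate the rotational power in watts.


Given: tau = 42 Nm, omega = 5 rad/s
Using P = tau * omega
P = 42 * 5
P = 210 W

210 W


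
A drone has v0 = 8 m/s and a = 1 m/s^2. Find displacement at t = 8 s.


Given: v0 = 8 m/s, a = 1 m/s^2, t = 8 s
Using s = v0*t + (1/2)*a*t^2
s = 8*8 + (1/2)*1*8^2
s = 64 + (1/2)*64
s = 64 + 32
s = 96

96 m


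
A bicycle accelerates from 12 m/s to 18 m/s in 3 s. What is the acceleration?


Given: initial velocity v0 = 12 m/s, final velocity v = 18 m/s, time t = 3 s
Using a = (v - v0) / t
a = (18 - 12) / 3
a = 6 / 3
a = 2 m/s^2

2 m/s^2


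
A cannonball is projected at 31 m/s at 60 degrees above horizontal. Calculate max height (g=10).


Given: v0 = 31 m/s, theta = 60 deg, g = 10 m/s^2
sin^2(60) = 3/4
Using H = v0^2 * sin^2(theta) / (2*g)
H = 31^2 * 3/4 / (2*10)
H = 961 * 3/4 / 20
H = 2883/4 / 20
H = 2883/80 m

2883/80 m


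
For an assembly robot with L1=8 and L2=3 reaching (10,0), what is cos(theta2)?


Given: L1 = 8, L2 = 3, target (x, y) = (10, 0)
Using cos(theta2) = (x^2 + y^2 - L1^2 - L2^2) / (2*L1*L2)
x^2 + y^2 = 10^2 + 0 = 100
L1^2 + L2^2 = 64 + 9 = 73
Numerator = 100 - 73 = 27
Denominator = 2*8*3 = 48
cos(theta2) = 27/48 = 9/16

9/16


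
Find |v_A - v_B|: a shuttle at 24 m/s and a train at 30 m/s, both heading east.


Given: v_A = 24 m/s east, v_B = 30 m/s east
Both move in the same direction; relative speed = |v_A - v_B|
|24 - 30| = |-6|
= 6 m/s

6 m/s


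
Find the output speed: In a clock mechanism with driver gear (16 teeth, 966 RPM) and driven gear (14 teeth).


Given: N1 = 16 teeth, w1 = 966 RPM, N2 = 14 teeth
Using N1*w1 = N2*w2
w2 = N1*w1 / N2
w2 = 16*966 / 14
w2 = 15456 / 14
w2 = 1104 RPM

1104 RPM


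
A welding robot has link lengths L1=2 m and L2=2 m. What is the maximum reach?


Given: L1 = 2 m, L2 = 2 m
For a 2-link planar arm, max reach = L1 + L2 (fully extended)
Max reach = 2 + 2
Max reach = 4 m

4 m


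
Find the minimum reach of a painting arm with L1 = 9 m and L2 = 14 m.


Given: L1 = 9 m, L2 = 14 m
For a 2-link planar arm, min reach = |L1 - L2| (second link folded back)
Min reach = |9 - 14|
Min reach = 5 m

5 m


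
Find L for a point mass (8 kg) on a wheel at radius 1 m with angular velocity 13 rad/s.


Given: m = 8 kg, r = 1 m, omega = 13 rad/s
For a point mass: I = m*r^2
I = 8*1^2 = 8*1 = 8
L = I*omega = 8*13
L = 104 kg*m^2/s

104 kg*m^2/s


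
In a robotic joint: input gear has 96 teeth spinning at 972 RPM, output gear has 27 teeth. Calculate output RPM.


Given: N1 = 96 teeth, w1 = 972 RPM, N2 = 27 teeth
Using N1*w1 = N2*w2
w2 = N1*w1 / N2
w2 = 96*972 / 27
w2 = 93312 / 27
w2 = 3456 RPM

3456 RPM


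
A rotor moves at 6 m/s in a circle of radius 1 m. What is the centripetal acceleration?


Given: v = 6 m/s, r = 1 m
Using a_c = v^2 / r
a_c = 6^2 / 1
a_c = 36 / 1
a_c = 36 m/s^2

36 m/s^2


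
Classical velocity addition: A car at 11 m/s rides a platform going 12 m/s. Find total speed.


Given: object velocity = 11 m/s, platform velocity = 12 m/s (same direction)
Using classical velocity addition: v_total = v_object + v_platform
v_total = 11 + 12
v_total = 23 m/s

23 m/s


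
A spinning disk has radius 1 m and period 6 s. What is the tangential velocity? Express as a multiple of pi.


Given: radius r = 1 m, period T = 6 s
Using v = 2*pi*r / T
v = 2*pi*1 / 6
v = 2*pi / 6
v = 1/3*pi m/s

1/3*pi m/s


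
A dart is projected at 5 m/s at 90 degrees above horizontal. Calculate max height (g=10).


Given: v0 = 5 m/s, theta = 90 deg, g = 10 m/s^2
sin^2(90) = 1
Using H = v0^2 * sin^2(theta) / (2*g)
H = 5^2 * 1 / (2*10)
H = 25 * 1 / 20
H = 25 / 20
H = 5/4 m

5/4 m


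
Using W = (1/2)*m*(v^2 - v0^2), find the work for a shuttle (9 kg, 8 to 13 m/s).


Given: m = 9 kg, v0 = 8 m/s, v = 13 m/s
Using W = (1/2)*m*(v^2 - v0^2)
v^2 = 13^2 = 169
v0^2 = 8^2 = 64
v^2 - v0^2 = 169 - 64 = 105
W = (1/2)*9*105 = 945/2 J

945/2 J


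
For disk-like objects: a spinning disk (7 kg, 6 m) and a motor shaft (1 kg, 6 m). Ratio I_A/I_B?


Given: M1=7 kg, R1=6 m, M2=1 kg, R2=6 m
For a disk: I = (1/2)*M*R^2, so I_A/I_B = (M1*R1^2)/(M2*R2^2)
M1*R1^2 = 7*36 = 252
M2*R2^2 = 1*36 = 36
I_A/I_B = 252/36 = 7

7


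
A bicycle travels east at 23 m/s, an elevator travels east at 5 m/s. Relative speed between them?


Given: v_A = 23 m/s east, v_B = 5 m/s east
Both move in the same direction; relative speed = |v_A - v_B|
|23 - 5| = |18|
= 18 m/s

18 m/s


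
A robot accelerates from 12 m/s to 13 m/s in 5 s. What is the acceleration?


Given: initial velocity v0 = 12 m/s, final velocity v = 13 m/s, time t = 5 s
Using a = (v - v0) / t
a = (13 - 12) / 5
a = 1 / 5
a = 1/5 m/s^2

1/5 m/s^2


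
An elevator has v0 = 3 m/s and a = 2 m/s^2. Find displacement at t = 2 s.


Given: v0 = 3 m/s, a = 2 m/s^2, t = 2 s
Using s = v0*t + (1/2)*a*t^2
s = 3*2 + (1/2)*2*2^2
s = 6 + (1/2)*8
s = 6 + 4
s = 10

10 m


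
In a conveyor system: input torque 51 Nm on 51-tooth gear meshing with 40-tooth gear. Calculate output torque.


Given: N1 = 51, N2 = 40, T1 = 51 Nm
Using T2/T1 = N2/N1
T2 = T1 * N2 / N1
T2 = 51 * 40 / 51
T2 = 2040 / 51
T2 = 40 Nm

40 Nm


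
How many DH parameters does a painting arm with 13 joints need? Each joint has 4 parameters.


Given: 13 joints, 4 DH parameters per joint (d, theta, a, alpha)
Total DH parameters = number_of_joints * 4
Total = 13 * 4
Total = 52

52


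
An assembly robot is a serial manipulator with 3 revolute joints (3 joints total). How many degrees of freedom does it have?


Given: serial robot with 3 revolute joints
DOF contribution per joint type: revolute=1, prismatic=1, spherical=3, fixed=0
DOF = 3*1
DOF = 3

3


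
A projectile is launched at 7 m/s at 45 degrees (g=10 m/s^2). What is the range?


Given: v0 = 7 m/s, theta = 45 deg, g = 10 m/s^2
sin(2*45) = sin(90) = 1
Using R = v0^2 * sin(2*theta) / g
R = 7^2 * 1 / 10
R = 49 / 10
R = 49/10 m

49/10 m


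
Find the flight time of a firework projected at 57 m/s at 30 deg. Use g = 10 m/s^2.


Given: v0 = 57 m/s, theta = 30 deg, g = 10 m/s^2
sin(30) = 1/2
Using T = 2*v0*sin(theta) / g
T = 2*57*1/2 / 10
T = 57 / 10
T = 57/10 s

57/10 s


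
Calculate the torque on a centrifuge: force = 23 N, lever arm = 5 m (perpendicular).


Given: F = 23 N, r = 5 m, angle = 90 deg (perpendicular)
Using tau = F * r * sin(90)
sin(90) = 1
tau = 23 * 5 * 1
tau = 115 Nm

115 Nm


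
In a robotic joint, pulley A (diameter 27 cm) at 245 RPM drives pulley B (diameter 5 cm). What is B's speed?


Given: D1 = 27 cm, w1 = 245 RPM, D2 = 5 cm
Using D1*w1 = D2*w2
w2 = D1*w1 / D2
w2 = 27*245 / 5
w2 = 6615 / 5
w2 = 1323 RPM

1323 RPM


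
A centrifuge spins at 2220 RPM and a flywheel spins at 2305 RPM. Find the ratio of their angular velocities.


Given: RPM_A = 2220, RPM_B = 2305
omega = 2*pi*RPM/60, so omega_A/omega_B = RPM_A / RPM_B
omega_A/omega_B = 2220 / 2305
omega_A/omega_B = 444/461

444/461


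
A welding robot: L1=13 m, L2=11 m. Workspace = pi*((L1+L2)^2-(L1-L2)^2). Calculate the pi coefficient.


Given: L1 = 13, L2 = 11
(L1+L2)^2 = (24)^2 = 576
(L1-L2)^2 = (2)^2 = 4
Difference = 576 - 4 = 572
This equals 4*L1*L2 = 4*13*11 = 572
Workspace area = 572*pi

572


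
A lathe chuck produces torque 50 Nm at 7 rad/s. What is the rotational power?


Given: tau = 50 Nm, omega = 7 rad/s
Using P = tau * omega
P = 50 * 7
P = 350 W

350 W


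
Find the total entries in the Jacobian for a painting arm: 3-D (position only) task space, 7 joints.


Given: task space dimension = 3, joints = 7
Jacobian is a 3 x 7 matrix
Total entries = rows * columns
Total = 3 * 7
Total = 21

21


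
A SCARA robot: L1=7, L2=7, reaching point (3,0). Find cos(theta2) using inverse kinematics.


Given: L1 = 7, L2 = 7, target (x, y) = (3, 0)
Using cos(theta2) = (x^2 + y^2 - L1^2 - L2^2) / (2*L1*L2)
x^2 + y^2 = 3^2 + 0 = 9
L1^2 + L2^2 = 49 + 49 = 98
Numerator = 9 - 98 = -89
Denominator = 2*7*7 = 98
cos(theta2) = -89/98 = -89/98

-89/98


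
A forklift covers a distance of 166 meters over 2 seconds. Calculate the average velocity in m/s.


Given: distance d = 166 m, time t = 2 s
Using v = d / t
v = 166 / 2
v = 83 m/s

83 m/s


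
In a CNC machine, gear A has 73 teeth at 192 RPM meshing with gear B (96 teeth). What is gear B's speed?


Given: N1 = 73 teeth, w1 = 192 RPM, N2 = 96 teeth
Using N1*w1 = N2*w2
w2 = N1*w1 / N2
w2 = 73*192 / 96
w2 = 14016 / 96
w2 = 146 RPM

146 RPM


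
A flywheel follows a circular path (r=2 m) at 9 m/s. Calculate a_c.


Given: v = 9 m/s, r = 2 m
Using a_c = v^2 / r
a_c = 9^2 / 2
a_c = 81 / 2
a_c = 81/2 m/s^2

81/2 m/s^2


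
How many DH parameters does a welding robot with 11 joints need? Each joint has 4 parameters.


Given: 11 joints, 4 DH parameters per joint (d, theta, a, alpha)
Total DH parameters = number_of_joints * 4
Total = 11 * 4
Total = 44

44


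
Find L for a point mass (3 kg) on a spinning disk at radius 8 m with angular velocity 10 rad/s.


Given: m = 3 kg, r = 8 m, omega = 10 rad/s
For a point mass: I = m*r^2
I = 3*8^2 = 3*64 = 192
L = I*omega = 192*10
L = 1920 kg*m^2/s

1920 kg*m^2/s


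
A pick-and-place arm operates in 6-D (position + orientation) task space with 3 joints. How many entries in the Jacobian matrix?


Given: task space dimension = 6, joints = 3
Jacobian is a 6 x 3 matrix
Total entries = rows * columns
Total = 6 * 3
Total = 18

18


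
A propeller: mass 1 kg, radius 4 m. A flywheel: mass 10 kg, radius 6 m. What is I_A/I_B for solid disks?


Given: M1=1 kg, R1=4 m, M2=10 kg, R2=6 m
For a disk: I = (1/2)*M*R^2, so I_A/I_B = (M1*R1^2)/(M2*R2^2)
M1*R1^2 = 1*16 = 16
M2*R2^2 = 10*36 = 360
I_A/I_B = 16/360 = 2/45

2/45


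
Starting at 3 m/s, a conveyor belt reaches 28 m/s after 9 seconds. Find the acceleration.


Given: initial velocity v0 = 3 m/s, final velocity v = 28 m/s, time t = 9 s
Using a = (v - v0) / t
a = (28 - 3) / 9
a = 25 / 9
a = 25/9 m/s^2

25/9 m/s^2


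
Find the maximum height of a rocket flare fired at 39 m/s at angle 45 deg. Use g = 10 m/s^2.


Given: v0 = 39 m/s, theta = 45 deg, g = 10 m/s^2
sin^2(45) = 1/2
Using H = v0^2 * sin^2(theta) / (2*g)
H = 39^2 * 1/2 / (2*10)
H = 1521 * 1/2 / 20
H = 1521/2 / 20
H = 1521/40 m

1521/40 m


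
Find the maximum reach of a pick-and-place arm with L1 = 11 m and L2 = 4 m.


Given: L1 = 11 m, L2 = 4 m
For a 2-link planar arm, max reach = L1 + L2 (fully extended)
Max reach = 11 + 4
Max reach = 15 m

15 m


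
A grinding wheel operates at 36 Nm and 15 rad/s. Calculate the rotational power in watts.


Given: tau = 36 Nm, omega = 15 rad/s
Using P = tau * omega
P = 36 * 15
P = 540 W

540 W


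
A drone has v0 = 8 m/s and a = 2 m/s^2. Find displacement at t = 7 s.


Given: v0 = 8 m/s, a = 2 m/s^2, t = 7 s
Using s = v0*t + (1/2)*a*t^2
s = 8*7 + (1/2)*2*7^2
s = 56 + (1/2)*98
s = 56 + 49
s = 105

105 m


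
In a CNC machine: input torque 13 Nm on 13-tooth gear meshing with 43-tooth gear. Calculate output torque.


Given: N1 = 13, N2 = 43, T1 = 13 Nm
Using T2/T1 = N2/N1
T2 = T1 * N2 / N1
T2 = 13 * 43 / 13
T2 = 559 / 13
T2 = 43 Nm

43 Nm


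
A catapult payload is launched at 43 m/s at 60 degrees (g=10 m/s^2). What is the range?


Given: v0 = 43 m/s, theta = 60 deg, g = 10 m/s^2
sin(2*60) = sin(120) = sqrt(3)/2
Using R = v0^2 * sin(2*theta) / g
R = 43^2 * (sqrt(3)/2) / 10
R = 1849 * sqrt(3) / 20
R = 1849/20*sqrt(3) m

1849/20*sqrt(3) m


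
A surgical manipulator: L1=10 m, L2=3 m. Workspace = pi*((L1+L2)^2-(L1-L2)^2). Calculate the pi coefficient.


Given: L1 = 10, L2 = 3
(L1+L2)^2 = (13)^2 = 169
(L1-L2)^2 = (7)^2 = 49
Difference = 169 - 49 = 120
This equals 4*L1*L2 = 4*10*3 = 120
Workspace area = 120*pi

120


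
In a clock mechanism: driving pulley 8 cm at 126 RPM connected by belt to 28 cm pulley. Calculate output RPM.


Given: D1 = 8 cm, w1 = 126 RPM, D2 = 28 cm
Using D1*w1 = D2*w2
w2 = D1*w1 / D2
w2 = 8*126 / 28
w2 = 1008 / 28
w2 = 36 RPM

36 RPM


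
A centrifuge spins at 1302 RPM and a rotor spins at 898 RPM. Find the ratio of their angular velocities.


Given: RPM_A = 1302, RPM_B = 898
omega = 2*pi*RPM/60, so omega_A/omega_B = RPM_A / RPM_B
omega_A/omega_B = 1302 / 898
omega_A/omega_B = 651/449

651/449


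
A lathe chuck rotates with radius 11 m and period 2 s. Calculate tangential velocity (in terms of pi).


Given: radius r = 11 m, period T = 2 s
Using v = 2*pi*r / T
v = 2*pi*11 / 2
v = 22*pi / 2
v = 11*pi m/s

11*pi m/s


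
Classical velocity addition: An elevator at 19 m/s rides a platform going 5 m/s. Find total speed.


Given: object velocity = 19 m/s, platform velocity = 5 m/s (same direction)
Using classical velocity addition: v_total = v_object + v_platform
v_total = 19 + 5
v_total = 24 m/s

24 m/s


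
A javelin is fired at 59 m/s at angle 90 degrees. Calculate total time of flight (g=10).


Given: v0 = 59 m/s, theta = 90 deg, g = 10 m/s^2
sin(90) = 1
Using T = 2*v0*sin(theta) / g
T = 2*59*1 / 10
T = 118 / 10
T = 59/5 s

59/5 s


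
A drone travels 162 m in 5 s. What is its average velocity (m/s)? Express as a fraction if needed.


Given: distance d = 162 m, time t = 5 s
Using v = d / t
v = 162 / 5
v = 162/5 m/s

162/5 m/s


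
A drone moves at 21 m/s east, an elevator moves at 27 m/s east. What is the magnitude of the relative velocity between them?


Given: v_A = 21 m/s east, v_B = 27 m/s east
Both move in the same direction; relative speed = |v_A - v_B|
|21 - 27| = |-6|
= 6 m/s

6 m/s


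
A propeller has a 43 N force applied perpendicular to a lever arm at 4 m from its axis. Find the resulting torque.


Given: F = 43 N, r = 4 m, angle = 90 deg (perpendicular)
Using tau = F * r * sin(90)
sin(90) = 1
tau = 43 * 4 * 1
tau = 172 Nm

172 Nm


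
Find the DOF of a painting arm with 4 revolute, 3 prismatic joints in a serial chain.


Given: serial robot with 4 revolute, 3 prismatic joints
DOF contribution per joint type: revolute=1, prismatic=1, spherical=3, fixed=0
DOF = 4*1 + 3*1
DOF = 7

7


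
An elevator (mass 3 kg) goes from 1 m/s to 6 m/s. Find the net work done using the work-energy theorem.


Given: m = 3 kg, v0 = 1 m/s, v = 6 m/s
Using W = (1/2)*m*(v^2 - v0^2)
v^2 = 6^2 = 36
v0^2 = 1^2 = 1
v^2 - v0^2 = 36 - 1 = 35
W = (1/2)*3*35 = 105/2 J

105/2 J


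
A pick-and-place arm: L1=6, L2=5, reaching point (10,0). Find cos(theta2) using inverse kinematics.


Given: L1 = 6, L2 = 5, target (x, y) = (10, 0)
Using cos(theta2) = (x^2 + y^2 - L1^2 - L2^2) / (2*L1*L2)
x^2 + y^2 = 10^2 + 0 = 100
L1^2 + L2^2 = 36 + 25 = 61
Numerator = 100 - 61 = 39
Denominator = 2*6*5 = 60
cos(theta2) = 39/60 = 13/20

13/20


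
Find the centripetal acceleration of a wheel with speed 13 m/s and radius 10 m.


Given: v = 13 m/s, r = 10 m
Using a_c = v^2 / r
a_c = 13^2 / 10
a_c = 169 / 10
a_c = 169/10 m/s^2

169/10 m/s^2
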